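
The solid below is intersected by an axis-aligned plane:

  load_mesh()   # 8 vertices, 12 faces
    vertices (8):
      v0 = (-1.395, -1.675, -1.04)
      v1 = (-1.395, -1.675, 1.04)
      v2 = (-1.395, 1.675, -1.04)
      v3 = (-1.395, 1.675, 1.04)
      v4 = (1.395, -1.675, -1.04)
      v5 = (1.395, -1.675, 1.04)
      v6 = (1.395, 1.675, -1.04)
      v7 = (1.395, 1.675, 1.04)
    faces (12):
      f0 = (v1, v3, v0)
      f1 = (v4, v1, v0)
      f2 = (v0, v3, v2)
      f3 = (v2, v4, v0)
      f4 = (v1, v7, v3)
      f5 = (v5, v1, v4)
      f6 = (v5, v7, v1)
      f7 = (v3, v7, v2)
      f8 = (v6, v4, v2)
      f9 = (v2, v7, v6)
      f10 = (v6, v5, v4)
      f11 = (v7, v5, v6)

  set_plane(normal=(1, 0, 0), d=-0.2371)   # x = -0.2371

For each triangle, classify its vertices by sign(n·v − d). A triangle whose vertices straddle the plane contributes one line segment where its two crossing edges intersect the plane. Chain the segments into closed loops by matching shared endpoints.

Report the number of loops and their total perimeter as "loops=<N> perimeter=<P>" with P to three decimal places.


Straddling triangles (8 of 12):
  (v4,v1,v0) [+--] → (-0.2371, -1.675, 0.176763)–(-0.2371, -1.675, -1.04)  len=1.2168
  (v2,v4,v0) [-+-] → (-0.2371, 0.28469, -1.04)–(-0.2371, -1.675, -1.04)  len=1.9597
  (v1,v7,v3) [-+-] → (-0.2371, -0.28469, 1.04)–(-0.2371, 1.675, 1.04)  len=1.9597
  (v5,v1,v4) [+-+] → (-0.2371, -1.675, 1.04)–(-0.2371, -1.675, 0.176763)  len=0.8632
  (v5,v7,v1) [++-] → (-0.2371, -0.28469, 1.04)–(-0.2371, -1.675, 1.04)  len=1.3903
  (v3,v7,v2) [-+-] → (-0.2371, 1.675, 1.04)–(-0.2371, 1.675, -0.176763)  len=1.2168
  (v6,v4,v2) [++-] → (-0.2371, 0.28469, -1.04)–(-0.2371, 1.675, -1.04)  len=1.3903
  (v2,v7,v6) [-++] → (-0.2371, 1.675, -0.176763)–(-0.2371, 1.675, -1.04)  len=0.8632

Chained into 1 loop(s):
  loop 1: 8 segments, perimeter = 10.8600
Total perimeter = 10.860

loops=1 perimeter=10.860


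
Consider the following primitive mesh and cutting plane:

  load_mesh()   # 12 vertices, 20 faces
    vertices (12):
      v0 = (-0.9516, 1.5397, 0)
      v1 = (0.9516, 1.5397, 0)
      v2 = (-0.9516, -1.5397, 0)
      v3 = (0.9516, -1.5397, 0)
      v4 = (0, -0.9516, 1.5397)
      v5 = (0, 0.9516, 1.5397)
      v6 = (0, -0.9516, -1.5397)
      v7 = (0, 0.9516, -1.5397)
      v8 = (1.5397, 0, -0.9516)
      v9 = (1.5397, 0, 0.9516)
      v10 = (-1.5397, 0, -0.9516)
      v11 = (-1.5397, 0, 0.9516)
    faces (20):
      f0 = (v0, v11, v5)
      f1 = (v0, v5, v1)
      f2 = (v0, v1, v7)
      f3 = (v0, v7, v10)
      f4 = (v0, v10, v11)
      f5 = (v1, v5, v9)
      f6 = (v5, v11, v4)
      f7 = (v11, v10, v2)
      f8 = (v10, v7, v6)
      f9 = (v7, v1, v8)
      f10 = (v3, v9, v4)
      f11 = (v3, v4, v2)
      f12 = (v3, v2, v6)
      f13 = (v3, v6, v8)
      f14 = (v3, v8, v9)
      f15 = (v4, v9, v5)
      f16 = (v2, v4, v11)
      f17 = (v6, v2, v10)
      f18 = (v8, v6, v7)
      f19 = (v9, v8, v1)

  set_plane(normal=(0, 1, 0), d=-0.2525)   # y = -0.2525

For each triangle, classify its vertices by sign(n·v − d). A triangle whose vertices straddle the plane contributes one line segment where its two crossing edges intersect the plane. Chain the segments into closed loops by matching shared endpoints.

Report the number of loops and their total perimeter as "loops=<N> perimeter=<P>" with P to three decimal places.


Straddling triangles (10 of 20):
  (v5,v11,v4) [++-] → (-1.13115, -0.2525, 1.10765)–(0, -0.2525, 1.5397)  len=1.2109
  (v11,v10,v2) [++-] → (-1.44326, -0.2525, -0.795544)–(-1.44326, -0.2525, 0.795544)  len=1.5911
  (v10,v7,v6) [++-] → (0, -0.2525, -1.5397)–(-1.13115, -0.2525, -1.10765)  len=1.2109
  (v3,v9,v4) [-+-] → (1.44326, -0.2525, 0.795544)–(1.13115, -0.2525, 1.10765)  len=0.4414
  (v3,v6,v8) [--+] → (1.13115, -0.2525, -1.10765)–(1.44326, -0.2525, -0.795544)  len=0.4414
  (v3,v8,v9) [-++] → (1.44326, -0.2525, -0.795544)–(1.44326, -0.2525, 0.795544)  len=1.5911
  (v4,v9,v5) [-++] → (1.13115, -0.2525, 1.10765)–(0, -0.2525, 1.5397)  len=1.2109
  (v2,v4,v11) [--+] → (-1.13115, -0.2525, 1.10765)–(-1.44326, -0.2525, 0.795544)  len=0.4414
  (v6,v2,v10) [--+] → (-1.44326, -0.2525, -0.795544)–(-1.13115, -0.2525, -1.10765)  len=0.4414
  (v8,v6,v7) [+-+] → (1.13115, -0.2525, -1.10765)–(0, -0.2525, -1.5397)  len=1.2109

Chained into 1 loop(s):
  loop 1: 10 segments, perimeter = 9.7911
Total perimeter = 9.791

loops=1 perimeter=9.791


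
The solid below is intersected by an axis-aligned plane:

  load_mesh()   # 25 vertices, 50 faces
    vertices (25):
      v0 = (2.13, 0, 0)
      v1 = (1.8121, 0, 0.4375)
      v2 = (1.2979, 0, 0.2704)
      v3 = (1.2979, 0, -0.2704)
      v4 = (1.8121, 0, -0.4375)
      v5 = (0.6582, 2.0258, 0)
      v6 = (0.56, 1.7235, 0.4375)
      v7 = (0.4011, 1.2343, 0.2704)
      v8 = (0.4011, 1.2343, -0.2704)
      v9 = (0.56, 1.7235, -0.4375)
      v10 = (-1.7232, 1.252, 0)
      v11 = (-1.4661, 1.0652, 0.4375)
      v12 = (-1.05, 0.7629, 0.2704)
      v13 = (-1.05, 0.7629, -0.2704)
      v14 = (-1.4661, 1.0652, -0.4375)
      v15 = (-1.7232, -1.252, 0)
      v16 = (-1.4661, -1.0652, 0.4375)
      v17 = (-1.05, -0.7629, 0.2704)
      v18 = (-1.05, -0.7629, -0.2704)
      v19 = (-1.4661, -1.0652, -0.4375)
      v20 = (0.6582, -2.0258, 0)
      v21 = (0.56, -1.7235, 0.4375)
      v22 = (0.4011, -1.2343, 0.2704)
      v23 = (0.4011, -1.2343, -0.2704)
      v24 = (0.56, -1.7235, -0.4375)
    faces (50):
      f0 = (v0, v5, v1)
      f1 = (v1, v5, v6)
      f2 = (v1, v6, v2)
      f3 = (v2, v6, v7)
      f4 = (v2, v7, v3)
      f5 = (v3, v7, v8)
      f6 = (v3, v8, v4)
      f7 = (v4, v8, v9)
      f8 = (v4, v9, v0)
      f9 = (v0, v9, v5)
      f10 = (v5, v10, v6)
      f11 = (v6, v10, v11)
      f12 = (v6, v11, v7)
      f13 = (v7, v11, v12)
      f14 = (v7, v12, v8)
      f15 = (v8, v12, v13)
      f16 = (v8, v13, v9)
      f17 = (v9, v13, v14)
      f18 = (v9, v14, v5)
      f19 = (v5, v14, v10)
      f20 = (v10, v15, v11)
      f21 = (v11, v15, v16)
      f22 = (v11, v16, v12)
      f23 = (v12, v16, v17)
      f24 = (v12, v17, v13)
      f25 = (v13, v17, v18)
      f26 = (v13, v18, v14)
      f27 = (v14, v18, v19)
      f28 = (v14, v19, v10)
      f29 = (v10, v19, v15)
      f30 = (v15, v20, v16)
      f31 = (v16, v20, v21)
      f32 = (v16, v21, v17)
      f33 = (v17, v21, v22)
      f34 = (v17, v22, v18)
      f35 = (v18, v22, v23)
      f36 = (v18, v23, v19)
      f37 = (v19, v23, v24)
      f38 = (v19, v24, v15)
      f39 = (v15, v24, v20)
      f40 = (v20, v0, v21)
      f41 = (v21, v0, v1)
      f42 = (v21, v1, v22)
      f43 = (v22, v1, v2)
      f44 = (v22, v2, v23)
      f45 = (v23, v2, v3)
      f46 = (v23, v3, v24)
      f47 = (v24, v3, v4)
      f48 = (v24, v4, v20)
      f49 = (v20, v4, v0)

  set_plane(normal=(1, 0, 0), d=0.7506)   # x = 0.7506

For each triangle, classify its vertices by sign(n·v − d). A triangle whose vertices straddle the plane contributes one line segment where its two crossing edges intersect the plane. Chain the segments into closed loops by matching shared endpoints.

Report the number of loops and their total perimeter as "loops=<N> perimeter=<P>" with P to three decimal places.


Straddling triangles (20 of 50):
  (v0,v5,v1) [+-+] → (0.7506, 1.89862, 0)–(0.7506, 1.86358, 0.0350334)  len=0.0495
  (v1,v5,v6) [+--] → (0.7506, 1.86358, 0.0350334)–(0.7506, 1.46114, 0.4375)  len=0.5692
  (v1,v6,v2) [+-+] → (0.7506, 1.46114, 0.4375)–(0.7506, 1.27832, 0.394338)  len=0.1878
  (v2,v6,v7) [+--] → (0.7506, 1.27832, 0.394338)–(0.7506, 0.75327, 0.2704)  len=0.5395
  (v2,v7,v3) [+-+] → (0.7506, 0.75327, 0.2704)–(0.7506, 0.75327, 0.05964)  len=0.2108
  (v3,v7,v8) [+--] → (0.7506, 0.75327, 0.05964)–(0.7506, 0.75327, -0.2704)  len=0.3300
  (v3,v8,v4) [+-+] → (0.7506, 0.75327, -0.2704)–(0.7506, 0.928568, -0.31179)  len=0.1801
  (v4,v8,v9) [+--] → (0.7506, 0.928568, -0.31179)–(0.7506, 1.46114, -0.4375)  len=0.5472
  (v4,v9,v0) [+-+] → (0.7506, 1.46114, -0.4375)–(0.7506, 1.51426, -0.384387)  len=0.0751
  (v0,v9,v5) [+--] → (0.7506, 1.51426, -0.384387)–(0.7506, 1.89862, 0)  len=0.5436
  (v20,v0,v21) [-+-] → (0.7506, -1.89862, 0)–(0.7506, -1.51426, 0.384387)  len=0.5436
  (v21,v0,v1) [-++] → (0.7506, -1.51426, 0.384387)–(0.7506, -1.46114, 0.4375)  len=0.0751
  (v21,v1,v22) [-+-] → (0.7506, -1.46114, 0.4375)–(0.7506, -0.928568, 0.31179)  len=0.5472
  (v22,v1,v2) [-++] → (0.7506, -0.928568, 0.31179)–(0.7506, -0.75327, 0.2704)  len=0.1801
  (v22,v2,v23) [-+-] → (0.7506, -0.75327, 0.2704)–(0.7506, -0.75327, -0.05964)  len=0.3300
  (v23,v2,v3) [-++] → (0.7506, -0.75327, -0.05964)–(0.7506, -0.75327, -0.2704)  len=0.2108
  (v23,v3,v24) [-+-] → (0.7506, -0.75327, -0.2704)–(0.7506, -1.27832, -0.394338)  len=0.5395
  (v24,v3,v4) [-++] → (0.7506, -1.27832, -0.394338)–(0.7506, -1.46114, -0.4375)  len=0.1878
  (v24,v4,v20) [-+-] → (0.7506, -1.46114, -0.4375)–(0.7506, -1.86358, -0.0350334)  len=0.5692
  (v20,v4,v0) [-++] → (0.7506, -1.86358, -0.0350334)–(0.7506, -1.89862, 0)  len=0.0495

Chained into 2 loop(s):
  loop 1: 10 segments, perimeter = 3.2329
  loop 2: 10 segments, perimeter = 3.2329
Total perimeter = 6.466

loops=2 perimeter=6.466


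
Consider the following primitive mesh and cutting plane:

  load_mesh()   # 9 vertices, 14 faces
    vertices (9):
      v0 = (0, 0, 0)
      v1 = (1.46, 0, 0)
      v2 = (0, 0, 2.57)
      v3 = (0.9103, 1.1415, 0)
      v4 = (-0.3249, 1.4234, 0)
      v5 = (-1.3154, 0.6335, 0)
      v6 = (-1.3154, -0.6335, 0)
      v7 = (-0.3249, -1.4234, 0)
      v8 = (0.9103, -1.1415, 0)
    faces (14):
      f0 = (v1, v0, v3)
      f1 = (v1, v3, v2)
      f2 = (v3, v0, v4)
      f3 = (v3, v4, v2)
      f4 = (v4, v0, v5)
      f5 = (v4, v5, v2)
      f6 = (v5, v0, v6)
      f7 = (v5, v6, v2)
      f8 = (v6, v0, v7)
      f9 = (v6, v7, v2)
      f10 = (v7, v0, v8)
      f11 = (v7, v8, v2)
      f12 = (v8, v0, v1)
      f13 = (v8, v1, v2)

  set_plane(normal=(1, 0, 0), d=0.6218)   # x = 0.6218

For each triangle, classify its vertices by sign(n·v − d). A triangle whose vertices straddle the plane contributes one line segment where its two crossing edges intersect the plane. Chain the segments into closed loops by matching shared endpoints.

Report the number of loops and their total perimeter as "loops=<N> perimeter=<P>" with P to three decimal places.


loops=1 perimeter=6.299

Straddling triangles (8 of 14):
  (v1,v0,v3) [+-+] → (0.6218, 0, 0)–(0.6218, 0.779726, 0)  len=0.7797
  (v1,v3,v2) [++-] → (0.6218, 0.779726, 0.814506)–(0.6218, 0, 1.47546)  len=1.0222
  (v3,v0,v4) [+--] → (0.6218, 0.779726, 0)–(0.6218, 1.20734, 0)  len=0.4276
  (v3,v4,v2) [+--] → (0.6218, 1.20734, 0)–(0.6218, 0.779726, 0.814506)  len=0.9199
  (v7,v0,v8) [--+] → (0.6218, -0.779726, 0)–(0.6218, -1.20734, 0)  len=0.4276
  (v7,v8,v2) [-+-] → (0.6218, -1.20734, 0)–(0.6218, -0.779726, 0.814506)  len=0.9199
  (v8,v0,v1) [+-+] → (0.6218, -0.779726, 0)–(0.6218, 0, 0)  len=0.7797
  (v8,v1,v2) [++-] → (0.6218, 0, 1.47546)–(0.6218, -0.779726, 0.814506)  len=1.0222

Chained into 1 loop(s):
  loop 1: 8 segments, perimeter = 6.2989
Total perimeter = 6.299


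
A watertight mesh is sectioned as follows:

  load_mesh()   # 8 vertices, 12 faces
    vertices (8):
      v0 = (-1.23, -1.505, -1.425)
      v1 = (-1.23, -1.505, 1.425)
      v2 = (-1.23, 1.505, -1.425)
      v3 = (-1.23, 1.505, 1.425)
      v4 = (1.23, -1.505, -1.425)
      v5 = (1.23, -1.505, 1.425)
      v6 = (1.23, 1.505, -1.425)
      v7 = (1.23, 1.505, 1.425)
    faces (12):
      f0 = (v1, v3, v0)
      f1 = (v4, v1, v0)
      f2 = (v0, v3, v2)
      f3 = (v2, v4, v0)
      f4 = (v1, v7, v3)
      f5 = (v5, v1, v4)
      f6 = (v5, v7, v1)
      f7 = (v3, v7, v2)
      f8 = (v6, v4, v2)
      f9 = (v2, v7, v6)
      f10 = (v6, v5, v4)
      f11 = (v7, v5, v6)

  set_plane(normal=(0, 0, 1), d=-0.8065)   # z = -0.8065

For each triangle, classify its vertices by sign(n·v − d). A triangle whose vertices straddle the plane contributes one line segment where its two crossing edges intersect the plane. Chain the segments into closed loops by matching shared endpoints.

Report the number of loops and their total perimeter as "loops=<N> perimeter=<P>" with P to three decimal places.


Straddling triangles (8 of 12):
  (v1,v3,v0) [++-] → (-1.23, -0.851777, -0.8065)–(-1.23, -1.505, -0.8065)  len=0.6532
  (v4,v1,v0) [-+-] → (0.696137, -1.505, -0.8065)–(-1.23, -1.505, -0.8065)  len=1.9261
  (v0,v3,v2) [-+-] → (-1.23, -0.851777, -0.8065)–(-1.23, 1.505, -0.8065)  len=2.3568
  (v5,v1,v4) [++-] → (0.696137, -1.505, -0.8065)–(1.23, -1.505, -0.8065)  len=0.5339
  (v3,v7,v2) [++-] → (-0.696137, 1.505, -0.8065)–(-1.23, 1.505, -0.8065)  len=0.5339
  (v2,v7,v6) [-+-] → (-0.696137, 1.505, -0.8065)–(1.23, 1.505, -0.8065)  len=1.9261
  (v6,v5,v4) [-+-] → (1.23, 0.851777, -0.8065)–(1.23, -1.505, -0.8065)  len=2.3568
  (v7,v5,v6) [++-] → (1.23, 0.851777, -0.8065)–(1.23, 1.505, -0.8065)  len=0.6532

Chained into 1 loop(s):
  loop 1: 8 segments, perimeter = 10.9400
Total perimeter = 10.940

loops=1 perimeter=10.940


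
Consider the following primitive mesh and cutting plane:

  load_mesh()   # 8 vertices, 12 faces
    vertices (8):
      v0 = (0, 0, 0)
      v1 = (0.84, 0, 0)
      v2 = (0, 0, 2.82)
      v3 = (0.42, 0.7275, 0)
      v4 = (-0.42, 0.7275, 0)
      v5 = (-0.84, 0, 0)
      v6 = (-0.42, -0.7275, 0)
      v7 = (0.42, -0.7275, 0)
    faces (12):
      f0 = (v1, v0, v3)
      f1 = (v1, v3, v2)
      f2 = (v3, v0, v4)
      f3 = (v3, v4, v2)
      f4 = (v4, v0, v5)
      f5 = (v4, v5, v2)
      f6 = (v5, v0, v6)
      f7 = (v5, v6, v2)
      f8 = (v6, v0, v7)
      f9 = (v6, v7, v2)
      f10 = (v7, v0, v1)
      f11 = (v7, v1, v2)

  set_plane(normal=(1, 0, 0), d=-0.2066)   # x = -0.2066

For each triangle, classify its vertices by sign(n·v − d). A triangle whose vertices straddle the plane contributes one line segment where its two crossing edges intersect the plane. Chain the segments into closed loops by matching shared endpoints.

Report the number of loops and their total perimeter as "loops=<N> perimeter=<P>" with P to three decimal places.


Straddling triangles (8 of 12):
  (v3,v0,v4) [++-] → (-0.2066, 0.357861, 0)–(-0.2066, 0.7275, 0)  len=0.3696
  (v3,v4,v2) [+-+] → (-0.2066, 0.7275, 0)–(-0.2066, 0.357861, 1.43283)  len=1.4797
  (v4,v0,v5) [-+-] → (-0.2066, 0.357861, 0)–(-0.2066, 0, 0)  len=0.3579
  (v4,v5,v2) [--+] → (-0.2066, 0, 2.12641)–(-0.2066, 0.357861, 1.43283)  len=0.7805
  (v5,v0,v6) [-+-] → (-0.2066, 0, 0)–(-0.2066, -0.357861, 0)  len=0.3579
  (v5,v6,v2) [--+] → (-0.2066, -0.357861, 1.43283)–(-0.2066, 0, 2.12641)  len=0.7805
  (v6,v0,v7) [-++] → (-0.2066, -0.357861, 0)–(-0.2066, -0.7275, 0)  len=0.3696
  (v6,v7,v2) [-++] → (-0.2066, -0.7275, 0)–(-0.2066, -0.357861, 1.43283)  len=1.4797

Chained into 1 loop(s):
  loop 1: 8 segments, perimeter = 5.9754
Total perimeter = 5.975

loops=1 perimeter=5.975


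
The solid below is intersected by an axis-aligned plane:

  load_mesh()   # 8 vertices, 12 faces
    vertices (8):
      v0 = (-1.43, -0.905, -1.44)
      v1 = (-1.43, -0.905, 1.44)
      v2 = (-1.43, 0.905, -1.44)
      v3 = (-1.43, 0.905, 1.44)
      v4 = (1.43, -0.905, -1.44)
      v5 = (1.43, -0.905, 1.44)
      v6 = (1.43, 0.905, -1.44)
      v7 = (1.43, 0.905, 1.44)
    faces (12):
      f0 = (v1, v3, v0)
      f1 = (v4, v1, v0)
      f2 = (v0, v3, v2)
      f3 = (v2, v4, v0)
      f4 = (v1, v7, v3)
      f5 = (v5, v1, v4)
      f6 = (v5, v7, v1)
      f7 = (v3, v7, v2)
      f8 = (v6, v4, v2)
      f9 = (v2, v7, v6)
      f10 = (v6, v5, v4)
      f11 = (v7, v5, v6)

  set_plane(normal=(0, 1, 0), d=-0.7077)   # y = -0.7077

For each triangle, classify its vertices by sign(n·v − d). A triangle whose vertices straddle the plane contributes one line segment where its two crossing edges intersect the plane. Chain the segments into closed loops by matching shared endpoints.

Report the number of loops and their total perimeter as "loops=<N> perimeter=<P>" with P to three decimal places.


Straddling triangles (8 of 12):
  (v1,v3,v0) [-+-] → (-1.43, -0.7077, 1.44)–(-1.43, -0.7077, -1.12606)  len=2.5661
  (v0,v3,v2) [-++] → (-1.43, -0.7077, -1.12606)–(-1.43, -0.7077, -1.44)  len=0.3139
  (v2,v4,v0) [+--] → (1.11824, -0.7077, -1.44)–(-1.43, -0.7077, -1.44)  len=2.5482
  (v1,v7,v3) [-++] → (-1.11824, -0.7077, 1.44)–(-1.43, -0.7077, 1.44)  len=0.3118
  (v5,v7,v1) [-+-] → (1.43, -0.7077, 1.44)–(-1.11824, -0.7077, 1.44)  len=2.5482
  (v6,v4,v2) [+-+] → (1.43, -0.7077, -1.44)–(1.11824, -0.7077, -1.44)  len=0.3118
  (v6,v5,v4) [+--] → (1.43, -0.7077, 1.12606)–(1.43, -0.7077, -1.44)  len=2.5661
  (v7,v5,v6) [+-+] → (1.43, -0.7077, 1.44)–(1.43, -0.7077, 1.12606)  len=0.3139

Chained into 1 loop(s):
  loop 1: 8 segments, perimeter = 11.4800
Total perimeter = 11.480

loops=1 perimeter=11.480


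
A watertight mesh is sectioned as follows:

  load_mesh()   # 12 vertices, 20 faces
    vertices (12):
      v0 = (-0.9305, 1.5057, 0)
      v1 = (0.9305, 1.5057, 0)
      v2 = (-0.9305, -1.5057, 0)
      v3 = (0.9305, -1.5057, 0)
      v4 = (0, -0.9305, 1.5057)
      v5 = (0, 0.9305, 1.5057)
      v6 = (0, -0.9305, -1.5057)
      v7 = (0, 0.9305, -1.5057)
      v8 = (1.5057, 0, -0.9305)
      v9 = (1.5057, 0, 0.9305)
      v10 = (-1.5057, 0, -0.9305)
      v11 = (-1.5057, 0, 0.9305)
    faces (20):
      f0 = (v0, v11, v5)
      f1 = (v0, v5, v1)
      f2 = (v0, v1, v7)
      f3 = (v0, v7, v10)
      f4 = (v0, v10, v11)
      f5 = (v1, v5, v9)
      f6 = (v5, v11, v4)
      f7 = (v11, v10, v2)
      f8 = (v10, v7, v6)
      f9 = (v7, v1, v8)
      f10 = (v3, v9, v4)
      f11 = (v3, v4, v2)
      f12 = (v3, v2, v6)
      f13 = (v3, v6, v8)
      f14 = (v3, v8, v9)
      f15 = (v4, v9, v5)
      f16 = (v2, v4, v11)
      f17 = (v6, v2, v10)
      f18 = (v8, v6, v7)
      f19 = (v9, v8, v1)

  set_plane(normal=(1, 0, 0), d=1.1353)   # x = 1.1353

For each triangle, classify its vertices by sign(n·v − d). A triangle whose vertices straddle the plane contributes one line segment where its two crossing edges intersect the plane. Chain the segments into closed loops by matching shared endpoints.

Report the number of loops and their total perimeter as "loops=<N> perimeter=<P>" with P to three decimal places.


loops=1 perimeter=6.431

Straddling triangles (8 of 20):
  (v1,v5,v9) [--+] → (1.1353, 0.228902, 1.072)–(1.1353, 0.969595, 0.331305)  len=1.0475
  (v7,v1,v8) [--+] → (1.1353, 0.969595, -0.331305)–(1.1353, 0.228902, -1.072)  len=1.0475
  (v3,v9,v4) [-+-] → (1.1353, -0.969595, 0.331305)–(1.1353, -0.228902, 1.072)  len=1.0475
  (v3,v6,v8) [--+] → (1.1353, -0.228902, -1.072)–(1.1353, -0.969595, -0.331305)  len=1.0475
  (v3,v8,v9) [-++] → (1.1353, -0.969595, -0.331305)–(1.1353, -0.969595, 0.331305)  len=0.6626
  (v4,v9,v5) [-+-] → (1.1353, -0.228902, 1.072)–(1.1353, 0.228902, 1.072)  len=0.4578
  (v8,v6,v7) [+--] → (1.1353, -0.228902, -1.072)–(1.1353, 0.228902, -1.072)  len=0.4578
  (v9,v8,v1) [++-] → (1.1353, 0.969595, -0.331305)–(1.1353, 0.969595, 0.331305)  len=0.6626

Chained into 1 loop(s):
  loop 1: 8 segments, perimeter = 6.4308
Total perimeter = 6.431


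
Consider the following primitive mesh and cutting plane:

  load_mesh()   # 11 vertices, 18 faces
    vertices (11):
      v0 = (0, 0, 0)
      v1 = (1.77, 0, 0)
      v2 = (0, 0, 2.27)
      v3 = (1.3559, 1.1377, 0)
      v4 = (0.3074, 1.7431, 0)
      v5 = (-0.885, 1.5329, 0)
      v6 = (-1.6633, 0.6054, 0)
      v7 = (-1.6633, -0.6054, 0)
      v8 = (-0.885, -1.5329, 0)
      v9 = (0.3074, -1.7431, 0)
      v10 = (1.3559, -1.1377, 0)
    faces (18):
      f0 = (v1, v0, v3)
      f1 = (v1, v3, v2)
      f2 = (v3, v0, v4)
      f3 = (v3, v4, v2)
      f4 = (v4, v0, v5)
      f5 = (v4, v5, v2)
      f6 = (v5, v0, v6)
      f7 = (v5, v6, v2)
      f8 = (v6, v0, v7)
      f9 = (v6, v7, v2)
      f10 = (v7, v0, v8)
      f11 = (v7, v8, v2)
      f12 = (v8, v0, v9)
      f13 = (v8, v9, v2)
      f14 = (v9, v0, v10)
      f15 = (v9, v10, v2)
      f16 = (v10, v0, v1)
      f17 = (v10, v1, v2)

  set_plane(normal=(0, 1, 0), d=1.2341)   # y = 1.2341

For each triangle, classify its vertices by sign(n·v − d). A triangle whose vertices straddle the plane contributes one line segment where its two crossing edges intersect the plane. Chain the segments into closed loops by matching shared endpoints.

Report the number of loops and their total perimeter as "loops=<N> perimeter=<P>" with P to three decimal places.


Straddling triangles (6 of 18):
  (v3,v0,v4) [--+] → (0.217637, 1.2341, 0)–(1.18894, 1.2341, 0)  len=0.9713
  (v3,v4,v2) [-+-] → (1.18894, 1.2341, 0)–(0.217637, 1.2341, 0.662859)  len=1.1759
  (v4,v0,v5) [+-+] → (0.217637, 1.2341, 0)–(-0.712492, 1.2341, 0)  len=0.9301
  (v4,v5,v2) [++-] → (-0.712492, 1.2341, 0.442479)–(0.217637, 1.2341, 0.662859)  len=0.9559
  (v5,v0,v6) [+--] → (-0.712492, 1.2341, 0)–(-1.13573, 1.2341, 0)  len=0.4232
  (v5,v6,v2) [+--] → (-1.13573, 1.2341, 0)–(-0.712492, 1.2341, 0.442479)  len=0.6123

Chained into 1 loop(s):
  loop 1: 6 segments, perimeter = 5.0688
Total perimeter = 5.069

loops=1 perimeter=5.069


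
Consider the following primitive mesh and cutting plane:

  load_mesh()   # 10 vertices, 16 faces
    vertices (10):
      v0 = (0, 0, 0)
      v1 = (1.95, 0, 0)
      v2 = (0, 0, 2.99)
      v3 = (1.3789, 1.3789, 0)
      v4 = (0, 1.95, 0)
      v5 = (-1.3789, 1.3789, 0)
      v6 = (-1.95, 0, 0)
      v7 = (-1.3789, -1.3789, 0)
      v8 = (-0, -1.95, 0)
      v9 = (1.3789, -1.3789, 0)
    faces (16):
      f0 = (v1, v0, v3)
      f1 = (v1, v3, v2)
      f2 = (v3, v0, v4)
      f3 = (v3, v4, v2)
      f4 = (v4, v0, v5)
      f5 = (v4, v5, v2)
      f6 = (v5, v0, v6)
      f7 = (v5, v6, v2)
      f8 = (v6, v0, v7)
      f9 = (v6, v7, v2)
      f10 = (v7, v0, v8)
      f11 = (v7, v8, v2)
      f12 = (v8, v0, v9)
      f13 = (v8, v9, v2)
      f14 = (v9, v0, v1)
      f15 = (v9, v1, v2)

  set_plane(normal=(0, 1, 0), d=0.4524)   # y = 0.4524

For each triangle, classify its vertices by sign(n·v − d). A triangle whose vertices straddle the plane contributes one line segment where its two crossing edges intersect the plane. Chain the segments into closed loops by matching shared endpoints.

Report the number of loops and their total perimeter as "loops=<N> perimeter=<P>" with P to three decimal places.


loops=1 perimeter=9.394

Straddling triangles (8 of 16):
  (v1,v0,v3) [--+] → (0.4524, 0.4524, 0)–(1.76263, 0.4524, 0)  len=1.3102
  (v1,v3,v2) [-+-] → (1.76263, 0.4524, 0)–(0.4524, 0.4524, 2.00902)  len=2.3985
  (v3,v0,v4) [+-+] → (0.4524, 0.4524, 0)–(0, 0.4524, 0)  len=0.4524
  (v3,v4,v2) [++-] → (0, 0.4524, 2.29632)–(0.4524, 0.4524, 2.00902)  len=0.5359
  (v4,v0,v5) [+-+] → (0, 0.4524, 0)–(-0.4524, 0.4524, 0)  len=0.4524
  (v4,v5,v2) [++-] → (-0.4524, 0.4524, 2.00902)–(0, 0.4524, 2.29632)  len=0.5359
  (v5,v0,v6) [+--] → (-0.4524, 0.4524, 0)–(-1.76263, 0.4524, 0)  len=1.3102
  (v5,v6,v2) [+--] → (-1.76263, 0.4524, 0)–(-0.4524, 0.4524, 2.00902)  len=2.3985

Chained into 1 loop(s):
  loop 1: 8 segments, perimeter = 9.3941
Total perimeter = 9.394


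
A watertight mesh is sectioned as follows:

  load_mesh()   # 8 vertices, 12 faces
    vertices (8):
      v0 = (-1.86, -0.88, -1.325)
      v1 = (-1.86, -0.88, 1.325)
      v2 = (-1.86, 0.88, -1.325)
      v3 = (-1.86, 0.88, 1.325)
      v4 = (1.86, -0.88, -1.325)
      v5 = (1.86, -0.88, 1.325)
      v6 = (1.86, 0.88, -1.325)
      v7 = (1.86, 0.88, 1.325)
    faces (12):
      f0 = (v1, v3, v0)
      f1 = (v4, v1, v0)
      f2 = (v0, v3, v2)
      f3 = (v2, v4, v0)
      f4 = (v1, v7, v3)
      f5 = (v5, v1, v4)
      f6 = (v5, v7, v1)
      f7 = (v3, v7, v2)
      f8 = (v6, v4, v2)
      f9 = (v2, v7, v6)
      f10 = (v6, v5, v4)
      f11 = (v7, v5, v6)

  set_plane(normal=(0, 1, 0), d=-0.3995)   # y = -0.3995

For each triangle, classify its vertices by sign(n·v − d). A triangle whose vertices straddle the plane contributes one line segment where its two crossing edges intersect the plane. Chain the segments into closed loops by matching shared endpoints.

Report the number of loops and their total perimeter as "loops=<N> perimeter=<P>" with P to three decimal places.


Straddling triangles (8 of 12):
  (v1,v3,v0) [-+-] → (-1.86, -0.3995, 1.325)–(-1.86, -0.3995, -0.60152)  len=1.9265
  (v0,v3,v2) [-++] → (-1.86, -0.3995, -0.60152)–(-1.86, -0.3995, -1.325)  len=0.7235
  (v2,v4,v0) [+--] → (0.844398, -0.3995, -1.325)–(-1.86, -0.3995, -1.325)  len=2.7044
  (v1,v7,v3) [-++] → (-0.844398, -0.3995, 1.325)–(-1.86, -0.3995, 1.325)  len=1.0156
  (v5,v7,v1) [-+-] → (1.86, -0.3995, 1.325)–(-0.844398, -0.3995, 1.325)  len=2.7044
  (v6,v4,v2) [+-+] → (1.86, -0.3995, -1.325)–(0.844398, -0.3995, -1.325)  len=1.0156
  (v6,v5,v4) [+--] → (1.86, -0.3995, 0.60152)–(1.86, -0.3995, -1.325)  len=1.9265
  (v7,v5,v6) [+-+] → (1.86, -0.3995, 1.325)–(1.86, -0.3995, 0.60152)  len=0.7235

Chained into 1 loop(s):
  loop 1: 8 segments, perimeter = 12.7400
Total perimeter = 12.740

loops=1 perimeter=12.740


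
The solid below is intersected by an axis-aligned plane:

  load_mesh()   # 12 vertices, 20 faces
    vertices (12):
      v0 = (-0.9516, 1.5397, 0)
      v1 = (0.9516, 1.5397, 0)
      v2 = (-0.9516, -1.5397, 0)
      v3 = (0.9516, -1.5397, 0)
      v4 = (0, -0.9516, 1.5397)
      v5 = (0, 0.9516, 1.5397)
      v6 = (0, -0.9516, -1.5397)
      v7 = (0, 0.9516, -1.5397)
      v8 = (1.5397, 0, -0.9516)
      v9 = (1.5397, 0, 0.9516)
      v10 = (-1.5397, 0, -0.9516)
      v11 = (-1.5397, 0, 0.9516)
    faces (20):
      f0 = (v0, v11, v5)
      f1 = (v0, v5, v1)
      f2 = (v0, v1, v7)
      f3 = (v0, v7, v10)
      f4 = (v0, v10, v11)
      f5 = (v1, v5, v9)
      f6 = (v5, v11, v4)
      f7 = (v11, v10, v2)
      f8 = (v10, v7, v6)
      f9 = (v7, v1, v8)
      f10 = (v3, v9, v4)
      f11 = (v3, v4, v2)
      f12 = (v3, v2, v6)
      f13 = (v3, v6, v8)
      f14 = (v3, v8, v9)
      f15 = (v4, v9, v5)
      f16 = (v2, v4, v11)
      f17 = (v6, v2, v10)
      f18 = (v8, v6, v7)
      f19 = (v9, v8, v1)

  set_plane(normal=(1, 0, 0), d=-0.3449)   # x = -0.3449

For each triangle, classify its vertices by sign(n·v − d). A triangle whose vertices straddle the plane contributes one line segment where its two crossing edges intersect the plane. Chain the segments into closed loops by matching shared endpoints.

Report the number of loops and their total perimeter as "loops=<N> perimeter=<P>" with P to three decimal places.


Straddling triangles (10 of 20):
  (v0,v11,v5) [--+] → (-0.3449, 0.738437, 1.40796)–(-0.3449, 1.16475, 0.981648)  len=0.6029
  (v0,v5,v1) [-++] → (-0.3449, 1.16475, 0.981648)–(-0.3449, 1.5397, 0)  len=1.0508
  (v0,v1,v7) [-++] → (-0.3449, 1.5397, 0)–(-0.3449, 1.16475, -0.981648)  len=1.0508
  (v0,v7,v10) [-+-] → (-0.3449, 1.16475, -0.981648)–(-0.3449, 0.738437, -1.40796)  len=0.6029
  (v5,v11,v4) [+-+] → (-0.3449, 0.738437, 1.40796)–(-0.3449, -0.738437, 1.40796)  len=1.4769
  (v10,v7,v6) [-++] → (-0.3449, 0.738437, -1.40796)–(-0.3449, -0.738437, -1.40796)  len=1.4769
  (v3,v4,v2) [++-] → (-0.3449, -1.16475, 0.981648)–(-0.3449, -1.5397, 0)  len=1.0508
  (v3,v2,v6) [+-+] → (-0.3449, -1.5397, 0)–(-0.3449, -1.16475, -0.981648)  len=1.0508
  (v2,v4,v11) [-+-] → (-0.3449, -1.16475, 0.981648)–(-0.3449, -0.738437, 1.40796)  len=0.6029
  (v6,v2,v10) [+--] → (-0.3449, -1.16475, -0.981648)–(-0.3449, -0.738437, -1.40796)  len=0.6029

Chained into 1 loop(s):
  loop 1: 10 segments, perimeter = 9.5686
Total perimeter = 9.569

loops=1 perimeter=9.569


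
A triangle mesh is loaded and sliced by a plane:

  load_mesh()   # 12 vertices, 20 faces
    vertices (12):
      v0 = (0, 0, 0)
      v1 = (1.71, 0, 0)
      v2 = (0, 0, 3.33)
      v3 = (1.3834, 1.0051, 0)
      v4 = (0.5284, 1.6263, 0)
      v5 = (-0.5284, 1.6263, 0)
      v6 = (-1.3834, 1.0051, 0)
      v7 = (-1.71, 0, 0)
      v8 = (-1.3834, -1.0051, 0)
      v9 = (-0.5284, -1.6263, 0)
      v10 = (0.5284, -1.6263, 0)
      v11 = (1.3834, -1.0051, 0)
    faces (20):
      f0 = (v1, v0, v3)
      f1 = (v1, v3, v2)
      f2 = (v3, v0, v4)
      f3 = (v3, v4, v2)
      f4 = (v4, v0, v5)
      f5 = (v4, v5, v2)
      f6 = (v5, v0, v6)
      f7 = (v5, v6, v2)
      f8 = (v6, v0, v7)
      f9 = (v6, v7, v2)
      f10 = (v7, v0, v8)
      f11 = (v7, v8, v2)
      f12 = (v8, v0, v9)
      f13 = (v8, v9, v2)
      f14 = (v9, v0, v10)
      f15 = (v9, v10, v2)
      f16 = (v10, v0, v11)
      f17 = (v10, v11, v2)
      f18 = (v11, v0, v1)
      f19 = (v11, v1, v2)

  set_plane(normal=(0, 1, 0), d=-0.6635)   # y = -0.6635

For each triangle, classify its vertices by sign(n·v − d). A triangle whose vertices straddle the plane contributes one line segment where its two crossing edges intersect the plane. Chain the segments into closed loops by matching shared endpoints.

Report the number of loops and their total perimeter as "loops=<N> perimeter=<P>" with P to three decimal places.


loops=1 perimeter=8.148

Straddling triangles (10 of 20):
  (v7,v0,v8) [++-] → (-0.913228, -0.6635, 0)–(-1.4944, -0.6635, 0)  len=0.5812
  (v7,v8,v2) [+-+] → (-1.4944, -0.6635, 0)–(-0.913228, -0.6635, 1.13176)  len=1.2723
  (v8,v0,v9) [-+-] → (-0.913228, -0.6635, 0)–(-0.215577, -0.6635, 0)  len=0.6977
  (v8,v9,v2) [--+] → (-0.215577, -0.6635, 1.97142)–(-0.913228, -0.6635, 1.13176)  len=1.0917
  (v9,v0,v10) [-+-] → (-0.215577, -0.6635, 0)–(0.215577, -0.6635, 0)  len=0.4312
  (v9,v10,v2) [--+] → (0.215577, -0.6635, 1.97142)–(-0.215577, -0.6635, 1.97142)  len=0.4312
  (v10,v0,v11) [-+-] → (0.215577, -0.6635, 0)–(0.913228, -0.6635, 0)  len=0.6977
  (v10,v11,v2) [--+] → (0.913228, -0.6635, 1.13176)–(0.215577, -0.6635, 1.97142)  len=1.0917
  (v11,v0,v1) [-++] → (0.913228, -0.6635, 0)–(1.4944, -0.6635, 0)  len=0.5812
  (v11,v1,v2) [-++] → (1.4944, -0.6635, 0)–(0.913228, -0.6635, 1.13176)  len=1.2723

Chained into 1 loop(s):
  loop 1: 10 segments, perimeter = 8.1478
Total perimeter = 8.148


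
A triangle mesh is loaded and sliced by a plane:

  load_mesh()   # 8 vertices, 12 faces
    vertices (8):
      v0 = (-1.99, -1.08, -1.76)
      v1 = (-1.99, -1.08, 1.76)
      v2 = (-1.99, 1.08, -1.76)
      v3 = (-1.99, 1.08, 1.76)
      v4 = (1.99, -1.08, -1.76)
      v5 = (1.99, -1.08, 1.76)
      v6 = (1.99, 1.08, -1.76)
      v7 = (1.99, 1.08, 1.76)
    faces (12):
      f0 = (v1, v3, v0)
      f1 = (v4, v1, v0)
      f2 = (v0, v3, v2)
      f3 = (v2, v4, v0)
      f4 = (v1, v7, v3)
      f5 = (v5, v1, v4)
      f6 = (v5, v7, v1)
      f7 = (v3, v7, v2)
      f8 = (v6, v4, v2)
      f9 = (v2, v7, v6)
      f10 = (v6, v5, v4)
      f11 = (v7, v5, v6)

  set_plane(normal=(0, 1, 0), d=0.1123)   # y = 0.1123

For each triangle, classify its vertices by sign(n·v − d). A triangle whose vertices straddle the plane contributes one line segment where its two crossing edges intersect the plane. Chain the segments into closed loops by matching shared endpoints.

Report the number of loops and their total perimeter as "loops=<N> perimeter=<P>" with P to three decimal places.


Straddling triangles (8 of 12):
  (v1,v3,v0) [-+-] → (-1.99, 0.1123, 1.76)–(-1.99, 0.1123, 0.183007)  len=1.5770
  (v0,v3,v2) [-++] → (-1.99, 0.1123, 0.183007)–(-1.99, 0.1123, -1.76)  len=1.9430
  (v2,v4,v0) [+--] → (-0.206923, 0.1123, -1.76)–(-1.99, 0.1123, -1.76)  len=1.7831
  (v1,v7,v3) [-++] → (0.206923, 0.1123, 1.76)–(-1.99, 0.1123, 1.76)  len=2.1969
  (v5,v7,v1) [-+-] → (1.99, 0.1123, 1.76)–(0.206923, 0.1123, 1.76)  len=1.7831
  (v6,v4,v2) [+-+] → (1.99, 0.1123, -1.76)–(-0.206923, 0.1123, -1.76)  len=2.1969
  (v6,v5,v4) [+--] → (1.99, 0.1123, -0.183007)–(1.99, 0.1123, -1.76)  len=1.5770
  (v7,v5,v6) [+-+] → (1.99, 0.1123, 1.76)–(1.99, 0.1123, -0.183007)  len=1.9430

Chained into 1 loop(s):
  loop 1: 8 segments, perimeter = 15.0000
Total perimeter = 15.000

loops=1 perimeter=15.000


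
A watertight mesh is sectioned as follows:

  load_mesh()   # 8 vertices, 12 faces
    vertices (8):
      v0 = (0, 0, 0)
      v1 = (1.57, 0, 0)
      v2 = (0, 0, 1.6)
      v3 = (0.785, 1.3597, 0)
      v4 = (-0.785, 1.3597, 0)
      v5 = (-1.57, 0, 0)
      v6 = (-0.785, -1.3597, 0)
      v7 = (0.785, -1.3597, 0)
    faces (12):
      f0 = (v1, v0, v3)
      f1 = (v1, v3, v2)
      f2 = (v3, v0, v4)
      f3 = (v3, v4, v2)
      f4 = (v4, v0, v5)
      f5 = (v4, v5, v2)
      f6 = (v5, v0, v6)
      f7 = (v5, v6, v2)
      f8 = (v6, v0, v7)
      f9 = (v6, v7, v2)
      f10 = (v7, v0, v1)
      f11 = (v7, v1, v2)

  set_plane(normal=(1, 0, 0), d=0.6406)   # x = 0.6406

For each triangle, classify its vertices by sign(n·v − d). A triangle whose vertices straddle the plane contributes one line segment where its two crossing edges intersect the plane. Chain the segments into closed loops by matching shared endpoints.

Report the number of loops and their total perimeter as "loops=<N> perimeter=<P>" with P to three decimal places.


Straddling triangles (8 of 12):
  (v1,v0,v3) [+-+] → (0.6406, 0, 0)–(0.6406, 1.10958, 0)  len=1.1096
  (v1,v3,v2) [++-] → (0.6406, 1.10958, 0.294318)–(0.6406, 0, 0.947159)  len=1.2874
  (v3,v0,v4) [+--] → (0.6406, 1.10958, 0)–(0.6406, 1.3597, 0)  len=0.2501
  (v3,v4,v2) [+--] → (0.6406, 1.3597, 0)–(0.6406, 1.10958, 0.294318)  len=0.3862
  (v6,v0,v7) [--+] → (0.6406, -1.10958, 0)–(0.6406, -1.3597, 0)  len=0.2501
  (v6,v7,v2) [-+-] → (0.6406, -1.3597, 0)–(0.6406, -1.10958, 0.294318)  len=0.3862
  (v7,v0,v1) [+-+] → (0.6406, -1.10958, 0)–(0.6406, 0, 0)  len=1.1096
  (v7,v1,v2) [++-] → (0.6406, 0, 0.947159)–(0.6406, -1.10958, 0.294318)  len=1.2874

Chained into 1 loop(s):
  loop 1: 8 segments, perimeter = 6.0667
Total perimeter = 6.067

loops=1 perimeter=6.067


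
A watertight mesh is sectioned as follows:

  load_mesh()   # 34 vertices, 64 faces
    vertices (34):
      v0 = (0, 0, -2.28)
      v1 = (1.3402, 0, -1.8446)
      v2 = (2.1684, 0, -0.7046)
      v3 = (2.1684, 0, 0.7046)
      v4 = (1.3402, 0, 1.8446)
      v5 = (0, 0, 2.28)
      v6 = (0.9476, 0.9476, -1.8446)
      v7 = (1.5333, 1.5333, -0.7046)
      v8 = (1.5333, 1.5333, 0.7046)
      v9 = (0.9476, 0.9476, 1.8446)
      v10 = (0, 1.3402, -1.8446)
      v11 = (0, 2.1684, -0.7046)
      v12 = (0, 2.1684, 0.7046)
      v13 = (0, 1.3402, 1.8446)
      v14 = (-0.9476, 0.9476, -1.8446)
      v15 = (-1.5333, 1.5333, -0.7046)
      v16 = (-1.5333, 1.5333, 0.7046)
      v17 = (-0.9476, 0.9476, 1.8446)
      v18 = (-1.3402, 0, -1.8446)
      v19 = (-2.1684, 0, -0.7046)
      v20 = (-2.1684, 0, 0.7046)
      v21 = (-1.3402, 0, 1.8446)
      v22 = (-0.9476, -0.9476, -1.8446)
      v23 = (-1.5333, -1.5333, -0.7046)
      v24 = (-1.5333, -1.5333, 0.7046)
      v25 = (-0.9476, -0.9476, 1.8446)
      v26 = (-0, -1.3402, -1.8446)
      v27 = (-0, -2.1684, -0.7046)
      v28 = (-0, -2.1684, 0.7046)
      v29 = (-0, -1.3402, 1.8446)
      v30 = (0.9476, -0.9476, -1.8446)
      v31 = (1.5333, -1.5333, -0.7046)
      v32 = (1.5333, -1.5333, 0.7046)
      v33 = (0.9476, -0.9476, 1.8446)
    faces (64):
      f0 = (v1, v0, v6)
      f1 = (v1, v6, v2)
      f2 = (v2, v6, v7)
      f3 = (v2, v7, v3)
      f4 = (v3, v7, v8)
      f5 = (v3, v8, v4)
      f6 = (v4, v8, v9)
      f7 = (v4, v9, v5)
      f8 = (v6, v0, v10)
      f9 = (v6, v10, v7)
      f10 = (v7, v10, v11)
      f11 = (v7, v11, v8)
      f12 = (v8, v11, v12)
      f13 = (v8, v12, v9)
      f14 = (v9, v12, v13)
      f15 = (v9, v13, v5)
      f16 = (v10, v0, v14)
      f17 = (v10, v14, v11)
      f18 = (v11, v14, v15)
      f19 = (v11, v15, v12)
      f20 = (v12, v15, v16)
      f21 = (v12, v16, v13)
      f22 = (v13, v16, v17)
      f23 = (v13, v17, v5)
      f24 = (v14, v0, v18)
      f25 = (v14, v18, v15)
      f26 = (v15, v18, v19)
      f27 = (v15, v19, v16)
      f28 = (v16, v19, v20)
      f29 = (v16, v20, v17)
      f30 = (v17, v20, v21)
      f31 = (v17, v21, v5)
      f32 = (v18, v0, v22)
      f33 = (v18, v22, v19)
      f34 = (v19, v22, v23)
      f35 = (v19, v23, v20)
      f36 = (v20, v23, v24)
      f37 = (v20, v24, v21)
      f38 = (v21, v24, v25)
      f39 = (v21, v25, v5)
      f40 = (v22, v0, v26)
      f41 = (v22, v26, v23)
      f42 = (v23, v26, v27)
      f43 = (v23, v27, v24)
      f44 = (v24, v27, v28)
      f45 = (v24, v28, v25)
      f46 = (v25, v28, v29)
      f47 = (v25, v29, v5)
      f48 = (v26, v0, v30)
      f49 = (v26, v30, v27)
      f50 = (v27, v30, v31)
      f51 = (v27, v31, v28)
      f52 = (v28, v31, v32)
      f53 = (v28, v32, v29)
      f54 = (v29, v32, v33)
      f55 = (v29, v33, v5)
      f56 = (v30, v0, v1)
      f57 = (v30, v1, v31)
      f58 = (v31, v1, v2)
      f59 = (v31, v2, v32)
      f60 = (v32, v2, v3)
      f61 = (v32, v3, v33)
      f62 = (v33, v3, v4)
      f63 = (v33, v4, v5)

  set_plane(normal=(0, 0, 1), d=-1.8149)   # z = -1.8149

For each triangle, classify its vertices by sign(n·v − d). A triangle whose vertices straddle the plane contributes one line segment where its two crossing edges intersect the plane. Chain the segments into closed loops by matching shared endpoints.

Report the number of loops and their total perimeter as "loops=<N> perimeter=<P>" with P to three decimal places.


Straddling triangles (16 of 64):
  (v1,v6,v2) [--+] → (0.979405, 0.922913, -1.8149)–(1.36178, 0, -1.8149)  len=0.9990
  (v2,v6,v7) [+-+] → (0.979405, 0.922913, -1.8149)–(0.962859, 0.962859, -1.8149)  len=0.0432
  (v6,v10,v7) [--+] → (0.0399465, 1.34523, -1.8149)–(0.962859, 0.962859, -1.8149)  len=0.9990
  (v7,v10,v11) [+-+] → (0.0399465, 1.34523, -1.8149)–(0, 1.36178, -1.8149)  len=0.0432
  (v10,v14,v11) [--+] → (-0.922913, 0.979405, -1.8149)–(0, 1.36178, -1.8149)  len=0.9990
  (v11,v14,v15) [+-+] → (-0.922913, 0.979405, -1.8149)–(-0.962859, 0.962859, -1.8149)  len=0.0432
  (v14,v18,v15) [--+] → (-1.34523, 0.0399465, -1.8149)–(-0.962859, 0.962859, -1.8149)  len=0.9990
  (v15,v18,v19) [+-+] → (-1.34523, 0.0399465, -1.8149)–(-1.36178, 0, -1.8149)  len=0.0432
  (v18,v22,v19) [--+] → (-0.979405, -0.922913, -1.8149)–(-1.36178, 0, -1.8149)  len=0.9990
  (v19,v22,v23) [+-+] → (-0.979405, -0.922913, -1.8149)–(-0.962859, -0.962859, -1.8149)  len=0.0432
  (v22,v26,v23) [--+] → (-0.0399465, -1.34523, -1.8149)–(-0.962859, -0.962859, -1.8149)  len=0.9990
  (v23,v26,v27) [+-+] → (-0.0399465, -1.34523, -1.8149)–(0, -1.36178, -1.8149)  len=0.0432
  (v26,v30,v27) [--+] → (0.922913, -0.979405, -1.8149)–(0, -1.36178, -1.8149)  len=0.9990
  (v27,v30,v31) [+-+] → (0.922913, -0.979405, -1.8149)–(0.962859, -0.962859, -1.8149)  len=0.0432
  (v30,v1,v31) [--+] → (1.34523, -0.0399465, -1.8149)–(0.962859, -0.962859, -1.8149)  len=0.9990
  (v31,v1,v2) [+-+] → (1.34523, -0.0399465, -1.8149)–(1.36178, 0, -1.8149)  len=0.0432

Chained into 1 loop(s):
  loop 1: 16 segments, perimeter = 8.3378
Total perimeter = 8.338

loops=1 perimeter=8.338


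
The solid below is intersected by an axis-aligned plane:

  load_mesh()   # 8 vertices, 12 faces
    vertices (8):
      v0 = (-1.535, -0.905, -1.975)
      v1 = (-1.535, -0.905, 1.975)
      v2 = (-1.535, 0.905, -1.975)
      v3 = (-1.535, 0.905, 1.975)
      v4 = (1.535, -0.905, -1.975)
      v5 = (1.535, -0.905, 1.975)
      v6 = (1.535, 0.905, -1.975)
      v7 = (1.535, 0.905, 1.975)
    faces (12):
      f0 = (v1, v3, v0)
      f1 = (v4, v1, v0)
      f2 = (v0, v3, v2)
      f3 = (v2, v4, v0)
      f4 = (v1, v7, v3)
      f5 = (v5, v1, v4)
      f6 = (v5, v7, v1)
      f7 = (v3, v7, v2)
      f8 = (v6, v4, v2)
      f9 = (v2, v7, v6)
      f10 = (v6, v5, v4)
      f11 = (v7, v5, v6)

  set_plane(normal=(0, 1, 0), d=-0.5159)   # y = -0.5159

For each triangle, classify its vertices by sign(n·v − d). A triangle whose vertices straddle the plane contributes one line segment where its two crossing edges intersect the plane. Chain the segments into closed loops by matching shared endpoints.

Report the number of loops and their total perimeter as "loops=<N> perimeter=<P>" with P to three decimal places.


Straddling triangles (8 of 12):
  (v1,v3,v0) [-+-] → (-1.535, -0.5159, 1.975)–(-1.535, -0.5159, -1.12586)  len=3.1009
  (v0,v3,v2) [-++] → (-1.535, -0.5159, -1.12586)–(-1.535, -0.5159, -1.975)  len=0.8491
  (v2,v4,v0) [+--] → (0.875035, -0.5159, -1.975)–(-1.535, -0.5159, -1.975)  len=2.4100
  (v1,v7,v3) [-++] → (-0.875035, -0.5159, 1.975)–(-1.535, -0.5159, 1.975)  len=0.6600
  (v5,v7,v1) [-+-] → (1.535, -0.5159, 1.975)–(-0.875035, -0.5159, 1.975)  len=2.4100
  (v6,v4,v2) [+-+] → (1.535, -0.5159, -1.975)–(0.875035, -0.5159, -1.975)  len=0.6600
  (v6,v5,v4) [+--] → (1.535, -0.5159, 1.12586)–(1.535, -0.5159, -1.975)  len=3.1009
  (v7,v5,v6) [+-+] → (1.535, -0.5159, 1.975)–(1.535, -0.5159, 1.12586)  len=0.8491

Chained into 1 loop(s):
  loop 1: 8 segments, perimeter = 14.0400
Total perimeter = 14.040

loops=1 perimeter=14.040
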